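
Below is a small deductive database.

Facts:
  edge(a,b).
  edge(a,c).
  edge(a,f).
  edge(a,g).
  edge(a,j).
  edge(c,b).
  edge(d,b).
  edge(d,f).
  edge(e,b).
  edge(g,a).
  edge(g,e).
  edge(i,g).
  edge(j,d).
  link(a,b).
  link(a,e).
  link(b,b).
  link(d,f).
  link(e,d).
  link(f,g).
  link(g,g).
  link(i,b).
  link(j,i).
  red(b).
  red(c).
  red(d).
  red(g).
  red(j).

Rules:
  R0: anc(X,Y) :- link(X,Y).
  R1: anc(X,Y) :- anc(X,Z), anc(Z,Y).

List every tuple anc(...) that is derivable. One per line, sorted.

anc(a,b)
anc(a,d)
anc(a,e)
anc(a,f)
anc(a,g)
anc(b,b)
anc(d,f)
anc(d,g)
anc(e,d)
anc(e,f)
anc(e,g)
anc(f,g)
anc(g,g)
anc(i,b)
anc(j,b)
anc(j,i)

round 1: derive anc(a,b) via R0 from link(a,b)
round 1: derive anc(a,e) via R0 from link(a,e)
round 1: derive anc(b,b) via R0 from link(b,b)
round 1: derive anc(d,f) via R0 from link(d,f)
round 1: derive anc(e,d) via R0 from link(e,d)
round 1: derive anc(f,g) via R0 from link(f,g)
round 1: derive anc(g,g) via R0 from link(g,g)
round 1: derive anc(i,b) via R0 from link(i,b)
round 1: derive anc(j,i) via R0 from link(j,i)
round 2: derive anc(a,d) via R1 from anc(a,e), anc(e,d)
round 2: derive anc(d,g) via R1 from anc(d,f), anc(f,g)
round 2: derive anc(e,f) via R1 from anc(e,d), anc(d,f)
round 2: derive anc(j,b) via R1 from anc(j,i), anc(i,b)
round 3: derive anc(a,f) via R1 from anc(a,d), anc(d,f)
round 3: derive anc(a,g) via R1 from anc(a,d), anc(d,g)
round 3: derive anc(e,g) via R1 from anc(e,d), anc(d,g)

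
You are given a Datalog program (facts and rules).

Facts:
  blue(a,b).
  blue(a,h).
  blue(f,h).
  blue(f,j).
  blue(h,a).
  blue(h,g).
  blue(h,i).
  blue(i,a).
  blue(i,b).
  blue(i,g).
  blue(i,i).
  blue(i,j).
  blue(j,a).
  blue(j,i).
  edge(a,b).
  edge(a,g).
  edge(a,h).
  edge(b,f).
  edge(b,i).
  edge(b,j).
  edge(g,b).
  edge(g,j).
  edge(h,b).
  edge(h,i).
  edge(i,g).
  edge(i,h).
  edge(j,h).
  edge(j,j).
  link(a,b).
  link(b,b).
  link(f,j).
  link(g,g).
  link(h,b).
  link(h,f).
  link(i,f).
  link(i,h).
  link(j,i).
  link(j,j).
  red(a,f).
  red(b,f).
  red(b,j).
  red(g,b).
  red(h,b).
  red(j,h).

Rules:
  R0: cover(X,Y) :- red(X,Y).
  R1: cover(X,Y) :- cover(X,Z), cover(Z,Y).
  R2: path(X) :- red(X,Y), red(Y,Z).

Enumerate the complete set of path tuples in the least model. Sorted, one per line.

path(b)
path(g)
path(h)
path(j)

round 1: derive path(b) via R2 from red(b,j), red(j,h)
round 1: derive path(g) via R2 from red(g,b), red(b,f)
round 1: derive path(h) via R2 from red(h,b), red(b,f)
round 1: derive path(j) via R2 from red(j,h), red(h,b)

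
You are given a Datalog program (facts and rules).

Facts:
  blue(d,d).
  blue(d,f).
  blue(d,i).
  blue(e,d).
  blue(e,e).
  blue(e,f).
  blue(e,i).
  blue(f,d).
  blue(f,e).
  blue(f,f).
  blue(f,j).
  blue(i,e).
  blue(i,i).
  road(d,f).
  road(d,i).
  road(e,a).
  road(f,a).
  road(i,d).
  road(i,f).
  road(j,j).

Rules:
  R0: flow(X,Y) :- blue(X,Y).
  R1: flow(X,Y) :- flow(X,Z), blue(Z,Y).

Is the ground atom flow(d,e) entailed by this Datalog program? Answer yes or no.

round 1: derive flow(d,d) via R0 from blue(d,d)
round 1: derive flow(d,f) via R0 from blue(d,f)
round 1: derive flow(d,i) via R0 from blue(d,i)
round 1: derive flow(e,d) via R0 from blue(e,d)
round 1: derive flow(e,e) via R0 from blue(e,e)
round 1: derive flow(e,f) via R0 from blue(e,f)
round 1: derive flow(e,i) via R0 from blue(e,i)
round 1: derive flow(f,d) via R0 from blue(f,d)
round 1: derive flow(f,e) via R0 from blue(f,e)
round 1: derive flow(f,f) via R0 from blue(f,f)
round 1: derive flow(f,j) via R0 from blue(f,j)
round 1: derive flow(i,e) via R0 from blue(i,e)
round 1: derive flow(i,i) via R0 from blue(i,i)
round 2: derive flow(d,e) via R1 from flow(d,f), blue(f,e)
round 2: derive flow(d,j) via R1 from flow(d,f), blue(f,j)
round 2: derive flow(e,j) via R1 from flow(e,f), blue(f,j)
round 2: derive flow(f,i) via R1 from flow(f,d), blue(d,i)
round 2: derive flow(i,d) via R1 from flow(i,e), blue(e,d)
round 2: derive flow(i,f) via R1 from flow(i,e), blue(e,f)
round 3: derive flow(i,j) via R1 from flow(i,f), blue(f,j)

yes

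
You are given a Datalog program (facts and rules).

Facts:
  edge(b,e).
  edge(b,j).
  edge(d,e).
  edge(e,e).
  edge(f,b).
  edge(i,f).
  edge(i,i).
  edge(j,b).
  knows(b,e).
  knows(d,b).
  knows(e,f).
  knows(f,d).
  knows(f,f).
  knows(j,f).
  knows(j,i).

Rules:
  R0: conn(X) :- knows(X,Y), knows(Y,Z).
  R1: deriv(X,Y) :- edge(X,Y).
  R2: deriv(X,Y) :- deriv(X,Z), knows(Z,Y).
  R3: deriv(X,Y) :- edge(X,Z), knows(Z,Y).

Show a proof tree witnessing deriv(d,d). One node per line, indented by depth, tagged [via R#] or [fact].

round 1: derive deriv(b,e) via R1 from edge(b,e)
round 1: derive deriv(b,j) via R1 from edge(b,j)
round 1: derive deriv(d,e) via R1 from edge(d,e)
round 1: derive deriv(e,e) via R1 from edge(e,e)
round 1: derive deriv(f,b) via R1 from edge(f,b)
round 1: derive deriv(i,f) via R1 from edge(i,f)
round 1: derive deriv(i,i) via R1 from edge(i,i)
round 1: derive deriv(j,b) via R1 from edge(j,b)
round 1: derive deriv(b,f) via R3 from edge(b,e), knows(e,f)
round 1: derive deriv(b,i) via R3 from edge(b,j), knows(j,i)
round 1: derive deriv(d,f) via R3 from edge(d,e), knows(e,f)
round 1: derive deriv(e,f) via R3 from edge(e,e), knows(e,f)
round 1: derive deriv(f,e) via R3 from edge(f,b), knows(b,e)
round 1: derive deriv(i,d) via R3 from edge(i,f), knows(f,d)
round 1: derive deriv(j,e) via R3 from edge(j,b), knows(b,e)
round 2: derive deriv(b,d) via R2 from deriv(b,f), knows(f,d)
round 2: derive deriv(d,d) via R2 from deriv(d,f), knows(f,d)
round 2: derive deriv(e,d) via R2 from deriv(e,f), knows(f,d)
round 2: derive deriv(f,f) via R2 from deriv(f,e), knows(e,f)
round 2: derive deriv(i,b) via R2 from deriv(i,d), knows(d,b)
round 2: derive deriv(j,f) via R2 from deriv(j,e), knows(e,f)
round 3: derive deriv(b,b) via R2 from deriv(b,d), knows(d,b)
round 3: derive deriv(d,b) via R2 from deriv(d,d), knows(d,b)
round 3: derive deriv(e,b) via R2 from deriv(e,d), knows(d,b)
round 3: derive deriv(f,d) via R2 from deriv(f,f), knows(f,d)
round 3: derive deriv(i,e) via R2 from deriv(i,b), knows(b,e)
round 3: derive deriv(j,d) via R2 from deriv(j,f), knows(f,d)

deriv(d,d)  [via R2]
  deriv(d,f)  [via R3]
    edge(d,e)  [fact]
    knows(e,f)  [fact]
  knows(f,d)  [fact]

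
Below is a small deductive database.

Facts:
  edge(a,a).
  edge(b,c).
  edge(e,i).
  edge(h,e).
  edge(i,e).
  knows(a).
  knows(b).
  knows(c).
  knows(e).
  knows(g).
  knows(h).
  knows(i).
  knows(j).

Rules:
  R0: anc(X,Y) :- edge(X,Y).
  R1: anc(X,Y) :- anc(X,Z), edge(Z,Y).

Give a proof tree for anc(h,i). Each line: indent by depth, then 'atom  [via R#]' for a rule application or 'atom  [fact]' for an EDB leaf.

anc(h,i)  [via R1]
  anc(h,e)  [via R0]
    edge(h,e)  [fact]
  edge(e,i)  [fact]

round 1: derive anc(a,a) via R0 from edge(a,a)
round 1: derive anc(b,c) via R0 from edge(b,c)
round 1: derive anc(e,i) via R0 from edge(e,i)
round 1: derive anc(h,e) via R0 from edge(h,e)
round 1: derive anc(i,e) via R0 from edge(i,e)
round 2: derive anc(e,e) via R1 from anc(e,i), edge(i,e)
round 2: derive anc(h,i) via R1 from anc(h,e), edge(e,i)
round 2: derive anc(i,i) via R1 from anc(i,e), edge(e,i)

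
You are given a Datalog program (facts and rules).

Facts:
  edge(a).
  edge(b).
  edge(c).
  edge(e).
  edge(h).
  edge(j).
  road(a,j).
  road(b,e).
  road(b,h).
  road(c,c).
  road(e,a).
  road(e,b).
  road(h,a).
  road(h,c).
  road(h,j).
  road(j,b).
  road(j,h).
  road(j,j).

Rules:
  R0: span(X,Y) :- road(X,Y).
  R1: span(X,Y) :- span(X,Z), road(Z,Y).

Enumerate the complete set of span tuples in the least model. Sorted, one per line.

span(a,a)
span(a,b)
span(a,c)
span(a,e)
span(a,h)
span(a,j)
span(b,a)
span(b,b)
span(b,c)
span(b,e)
span(b,h)
span(b,j)
span(c,c)
span(e,a)
span(e,b)
span(e,c)
span(e,e)
span(e,h)
span(e,j)
span(h,a)
span(h,b)
span(h,c)
span(h,e)
span(h,h)
span(h,j)
span(j,a)
span(j,b)
span(j,c)
span(j,e)
span(j,h)
span(j,j)

round 1: derive span(a,j) via R0 from road(a,j)
round 1: derive span(b,e) via R0 from road(b,e)
round 1: derive span(b,h) via R0 from road(b,h)
round 1: derive span(c,c) via R0 from road(c,c)
round 1: derive span(e,a) via R0 from road(e,a)
round 1: derive span(e,b) via R0 from road(e,b)
round 1: derive span(h,a) via R0 from road(h,a)
round 1: derive span(h,c) via R0 from road(h,c)
round 1: derive span(h,j) via R0 from road(h,j)
round 1: derive span(j,b) via R0 from road(j,b)
round 1: derive span(j,h) via R0 from road(j,h)
round 1: derive span(j,j) via R0 from road(j,j)
round 2: derive span(a,b) via R1 from span(a,j), road(j,b)
round 2: derive span(a,h) via R1 from span(a,j), road(j,h)
round 2: derive span(b,a) via R1 from span(b,e), road(e,a)
round 2: derive span(b,b) via R1 from span(b,e), road(e,b)
round 2: derive span(b,c) via R1 from span(b,h), road(h,c)
round 2: derive span(b,j) via R1 from span(b,h), road(h,j)
round 2: derive span(e,e) via R1 from span(e,b), road(b,e)
round 2: derive span(e,h) via R1 from span(e,b), road(b,h)
round 2: derive span(e,j) via R1 from span(e,a), road(a,j)
round 2: derive span(h,b) via R1 from span(h,j), road(j,b)
round 2: derive span(h,h) via R1 from span(h,j), road(j,h)
round 2: derive span(j,a) via R1 from span(j,h), road(h,a)
round 2: derive span(j,c) via R1 from span(j,h), road(h,c)
round 2: derive span(j,e) via R1 from span(j,b), road(b,e)
round 3: derive span(a,a) via R1 from span(a,h), road(h,a)
round 3: derive span(a,c) via R1 from span(a,h), road(h,c)
round 3: derive span(a,e) via R1 from span(a,b), road(b,e)
round 3: derive span(e,c) via R1 from span(e,h), road(h,c)
round 3: derive span(h,e) via R1 from span(h,b), road(b,e)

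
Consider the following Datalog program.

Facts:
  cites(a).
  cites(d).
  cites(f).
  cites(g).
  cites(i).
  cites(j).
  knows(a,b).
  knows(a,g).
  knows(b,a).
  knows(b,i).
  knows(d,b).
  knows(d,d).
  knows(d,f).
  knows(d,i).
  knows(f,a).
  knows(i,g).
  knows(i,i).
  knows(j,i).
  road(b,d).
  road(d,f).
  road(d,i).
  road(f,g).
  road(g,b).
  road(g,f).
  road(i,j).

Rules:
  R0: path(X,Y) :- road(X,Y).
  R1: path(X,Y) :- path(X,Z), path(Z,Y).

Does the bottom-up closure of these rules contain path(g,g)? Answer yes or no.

yes

round 1: derive path(b,d) via R0 from road(b,d)
round 1: derive path(d,f) via R0 from road(d,f)
round 1: derive path(d,i) via R0 from road(d,i)
round 1: derive path(f,g) via R0 from road(f,g)
round 1: derive path(g,b) via R0 from road(g,b)
round 1: derive path(g,f) via R0 from road(g,f)
round 1: derive path(i,j) via R0 from road(i,j)
round 2: derive path(b,f) via R1 from path(b,d), path(d,f)
round 2: derive path(b,i) via R1 from path(b,d), path(d,i)
round 2: derive path(d,g) via R1 from path(d,f), path(f,g)
round 2: derive path(d,j) via R1 from path(d,i), path(i,j)
round 2: derive path(f,b) via R1 from path(f,g), path(g,b)
round 2: derive path(f,f) via R1 from path(f,g), path(g,f)
round 2: derive path(g,d) via R1 from path(g,b), path(b,d)
round 2: derive path(g,g) via R1 from path(g,f), path(f,g)
round 3: derive path(b,b) via R1 from path(b,f), path(f,b)
round 3: derive path(b,g) via R1 from path(b,d), path(d,g)
round 3: derive path(b,j) via R1 from path(b,d), path(d,j)
round 3: derive path(d,b) via R1 from path(d,f), path(f,b)
round 3: derive path(d,d) via R1 from path(d,g), path(g,d)
round 3: derive path(f,d) via R1 from path(f,b), path(b,d)
round 3: derive path(f,i) via R1 from path(f,b), path(b,i)
round 3: derive path(g,i) via R1 from path(g,b), path(b,i)
round 3: derive path(g,j) via R1 from path(g,d), path(d,j)
round 4: derive path(f,j) via R1 from path(f,b), path(b,j)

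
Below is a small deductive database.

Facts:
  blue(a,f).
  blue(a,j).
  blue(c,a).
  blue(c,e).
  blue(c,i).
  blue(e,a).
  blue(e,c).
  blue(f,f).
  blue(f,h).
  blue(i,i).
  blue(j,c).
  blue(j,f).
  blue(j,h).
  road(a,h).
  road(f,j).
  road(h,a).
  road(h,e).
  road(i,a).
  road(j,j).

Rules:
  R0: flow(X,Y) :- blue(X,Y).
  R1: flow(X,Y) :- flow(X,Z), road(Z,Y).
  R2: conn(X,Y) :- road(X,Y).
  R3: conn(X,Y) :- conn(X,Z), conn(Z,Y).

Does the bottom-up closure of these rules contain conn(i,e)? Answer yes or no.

yes

round 1: derive conn(a,h) via R2 from road(a,h)
round 1: derive conn(f,j) via R2 from road(f,j)
round 1: derive conn(h,a) via R2 from road(h,a)
round 1: derive conn(h,e) via R2 from road(h,e)
round 1: derive conn(i,a) via R2 from road(i,a)
round 1: derive conn(j,j) via R2 from road(j,j)
round 2: derive conn(a,a) via R3 from conn(a,h), conn(h,a)
round 2: derive conn(a,e) via R3 from conn(a,h), conn(h,e)
round 2: derive conn(h,h) via R3 from conn(h,a), conn(a,h)
round 2: derive conn(i,h) via R3 from conn(i,a), conn(a,h)
round 3: derive conn(i,e) via R3 from conn(i,a), conn(a,e)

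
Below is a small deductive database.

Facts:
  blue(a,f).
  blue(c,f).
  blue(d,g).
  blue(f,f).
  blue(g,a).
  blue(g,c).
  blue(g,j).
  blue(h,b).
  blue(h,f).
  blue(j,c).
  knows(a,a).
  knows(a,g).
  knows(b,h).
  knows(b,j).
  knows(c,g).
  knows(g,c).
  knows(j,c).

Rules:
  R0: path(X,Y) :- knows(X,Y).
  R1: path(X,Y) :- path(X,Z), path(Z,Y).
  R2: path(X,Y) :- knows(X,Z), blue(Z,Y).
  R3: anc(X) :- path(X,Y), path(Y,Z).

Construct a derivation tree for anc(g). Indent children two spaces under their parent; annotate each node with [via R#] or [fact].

anc(g)  [via R3]
  path(g,c)  [via R0]
    knows(g,c)  [fact]
  path(c,a)  [via R2]
    knows(c,g)  [fact]
    blue(g,a)  [fact]

round 1: derive path(a,a) via R0 from knows(a,a)
round 1: derive path(a,g) via R0 from knows(a,g)
round 1: derive path(b,h) via R0 from knows(b,h)
round 1: derive path(b,j) via R0 from knows(b,j)
round 1: derive path(c,g) via R0 from knows(c,g)
round 1: derive path(g,c) via R0 from knows(g,c)
round 1: derive path(j,c) via R0 from knows(j,c)
round 1: derive path(a,c) via R2 from knows(a,g), blue(g,c)
round 1: derive path(a,f) via R2 from knows(a,a), blue(a,f)
round 1: derive path(a,j) via R2 from knows(a,g), blue(g,j)
round 1: derive path(b,b) via R2 from knows(b,h), blue(h,b)
round 1: derive path(b,c) via R2 from knows(b,j), blue(j,c)
round 1: derive path(b,f) via R2 from knows(b,h), blue(h,f)
round 1: derive path(c,a) via R2 from knows(c,g), blue(g,a)
round 1: derive path(c,c) via R2 from knows(c,g), blue(g,c)
round 1: derive path(c,j) via R2 from knows(c,g), blue(g,j)
round 1: derive path(g,f) via R2 from knows(g,c), blue(c,f)
round 1: derive path(j,f) via R2 from knows(j,c), blue(c,f)
round 2: derive path(b,a) via R1 from path(b,c), path(c,a)
round 2: derive path(b,g) via R1 from path(b,c), path(c,g)
round 2: derive path(c,f) via R1 from path(c,a), path(a,f)
round 2: derive path(g,a) via R1 from path(g,c), path(c,a)
round 2: derive path(g,g) via R1 from path(g,c), path(c,g)
round 2: derive path(g,j) via R1 from path(g,c), path(c,j)
round 2: derive path(j,a) via R1 from path(j,c), path(c,a)
round 2: derive path(j,g) via R1 from path(j,c), path(c,g)
round 2: derive path(j,j) via R1 from path(j,c), path(c,j)
round 2: derive anc(a) via R3 from path(a,a), path(a,a)
round 2: derive anc(b) via R3 from path(b,b), path(b,b)
round 2: derive anc(c) via R3 from path(c,a), path(a,a)
round 2: derive anc(g) via R3 from path(g,c), path(c,a)
round 2: derive anc(j) via R3 from path(j,c), path(c,a)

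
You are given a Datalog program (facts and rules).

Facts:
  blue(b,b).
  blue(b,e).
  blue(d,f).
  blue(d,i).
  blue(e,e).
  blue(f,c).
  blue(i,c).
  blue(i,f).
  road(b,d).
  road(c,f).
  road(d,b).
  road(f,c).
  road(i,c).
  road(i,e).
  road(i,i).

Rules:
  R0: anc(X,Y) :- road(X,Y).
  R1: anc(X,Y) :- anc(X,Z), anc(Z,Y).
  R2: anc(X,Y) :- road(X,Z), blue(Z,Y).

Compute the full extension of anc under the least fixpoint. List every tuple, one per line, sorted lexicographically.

round 1: derive anc(b,d) via R0 from road(b,d)
round 1: derive anc(c,f) via R0 from road(c,f)
round 1: derive anc(d,b) via R0 from road(d,b)
round 1: derive anc(f,c) via R0 from road(f,c)
round 1: derive anc(i,c) via R0 from road(i,c)
round 1: derive anc(i,e) via R0 from road(i,e)
round 1: derive anc(i,i) via R0 from road(i,i)
round 1: derive anc(b,f) via R2 from road(b,d), blue(d,f)
round 1: derive anc(b,i) via R2 from road(b,d), blue(d,i)
round 1: derive anc(c,c) via R2 from road(c,f), blue(f,c)
round 1: derive anc(d,e) via R2 from road(d,b), blue(b,e)
round 1: derive anc(i,f) via R2 from road(i,i), blue(i,f)
round 2: derive anc(b,b) via R1 from anc(b,d), anc(d,b)
round 2: derive anc(b,c) via R1 from anc(b,f), anc(f,c)
round 2: derive anc(b,e) via R1 from anc(b,d), anc(d,e)
round 2: derive anc(d,d) via R1 from anc(d,b), anc(b,d)
round 2: derive anc(d,f) via R1 from anc(d,b), anc(b,f)
round 2: derive anc(d,i) via R1 from anc(d,b), anc(b,i)
round 2: derive anc(f,f) via R1 from anc(f,c), anc(c,f)
round 3: derive anc(d,c) via R1 from anc(d,b), anc(b,c)

anc(b,b)
anc(b,c)
anc(b,d)
anc(b,e)
anc(b,f)
anc(b,i)
anc(c,c)
anc(c,f)
anc(d,b)
anc(d,c)
anc(d,d)
anc(d,e)
anc(d,f)
anc(d,i)
anc(f,c)
anc(f,f)
anc(i,c)
anc(i,e)
anc(i,f)
anc(i,i)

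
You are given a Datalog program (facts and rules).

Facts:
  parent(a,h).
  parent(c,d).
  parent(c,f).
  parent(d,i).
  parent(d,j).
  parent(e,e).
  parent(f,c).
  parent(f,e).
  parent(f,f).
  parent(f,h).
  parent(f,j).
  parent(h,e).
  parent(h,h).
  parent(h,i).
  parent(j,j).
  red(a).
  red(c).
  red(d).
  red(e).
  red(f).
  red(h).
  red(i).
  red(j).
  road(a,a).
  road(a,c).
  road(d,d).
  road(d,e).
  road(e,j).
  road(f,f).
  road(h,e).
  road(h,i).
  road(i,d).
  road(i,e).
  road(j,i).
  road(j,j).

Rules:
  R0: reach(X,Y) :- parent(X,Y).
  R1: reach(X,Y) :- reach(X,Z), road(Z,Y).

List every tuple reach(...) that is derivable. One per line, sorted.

reach(a,d)
reach(a,e)
reach(a,h)
reach(a,i)
reach(a,j)
reach(c,d)
reach(c,e)
reach(c,f)
reach(c,i)
reach(c,j)
reach(d,d)
reach(d,e)
reach(d,i)
reach(d,j)
reach(e,d)
reach(e,e)
reach(e,i)
reach(e,j)
reach(f,c)
reach(f,d)
reach(f,e)
reach(f,f)
reach(f,h)
reach(f,i)
reach(f,j)
reach(h,d)
reach(h,e)
reach(h,h)
reach(h,i)
reach(h,j)
reach(j,d)
reach(j,e)
reach(j,i)
reach(j,j)

round 1: derive reach(a,h) via R0 from parent(a,h)
round 1: derive reach(c,d) via R0 from parent(c,d)
round 1: derive reach(c,f) via R0 from parent(c,f)
round 1: derive reach(d,i) via R0 from parent(d,i)
round 1: derive reach(d,j) via R0 from parent(d,j)
round 1: derive reach(e,e) via R0 from parent(e,e)
round 1: derive reach(f,c) via R0 from parent(f,c)
round 1: derive reach(f,e) via R0 from parent(f,e)
round 1: derive reach(f,f) via R0 from parent(f,f)
round 1: derive reach(f,h) via R0 from parent(f,h)
round 1: derive reach(f,j) via R0 from parent(f,j)
round 1: derive reach(h,e) via R0 from parent(h,e)
round 1: derive reach(h,h) via R0 from parent(h,h)
round 1: derive reach(h,i) via R0 from parent(h,i)
round 1: derive reach(j,j) via R0 from parent(j,j)
round 2: derive reach(a,e) via R1 from reach(a,h), road(h,e)
round 2: derive reach(a,i) via R1 from reach(a,h), road(h,i)
round 2: derive reach(c,e) via R1 from reach(c,d), road(d,e)
round 2: derive reach(d,d) via R1 from reach(d,i), road(i,d)
round 2: derive reach(d,e) via R1 from reach(d,i), road(i,e)
round 2: derive reach(e,j) via R1 from reach(e,e), road(e,j)
round 2: derive reach(f,i) via R1 from reach(f,h), road(h,i)
round 2: derive reach(h,d) via R1 from reach(h,i), road(i,d)
round 2: derive reach(h,j) via R1 from reach(h,e), road(e,j)
round 2: derive reach(j,i) via R1 from reach(j,j), road(j,i)
round 3: derive reach(a,d) via R1 from reach(a,i), road(i,d)
round 3: derive reach(a,j) via R1 from reach(a,e), road(e,j)
round 3: derive reach(c,j) via R1 from reach(c,e), road(e,j)
round 3: derive reach(e,i) via R1 from reach(e,j), road(j,i)
round 3: derive reach(f,d) via R1 from reach(f,i), road(i,d)
round 3: derive reach(j,d) via R1 from reach(j,i), road(i,d)
round 3: derive reach(j,e) via R1 from reach(j,i), road(i,e)
round 4: derive reach(c,i) via R1 from reach(c,j), road(j,i)
round 4: derive reach(e,d) via R1 from reach(e,i), road(i,d)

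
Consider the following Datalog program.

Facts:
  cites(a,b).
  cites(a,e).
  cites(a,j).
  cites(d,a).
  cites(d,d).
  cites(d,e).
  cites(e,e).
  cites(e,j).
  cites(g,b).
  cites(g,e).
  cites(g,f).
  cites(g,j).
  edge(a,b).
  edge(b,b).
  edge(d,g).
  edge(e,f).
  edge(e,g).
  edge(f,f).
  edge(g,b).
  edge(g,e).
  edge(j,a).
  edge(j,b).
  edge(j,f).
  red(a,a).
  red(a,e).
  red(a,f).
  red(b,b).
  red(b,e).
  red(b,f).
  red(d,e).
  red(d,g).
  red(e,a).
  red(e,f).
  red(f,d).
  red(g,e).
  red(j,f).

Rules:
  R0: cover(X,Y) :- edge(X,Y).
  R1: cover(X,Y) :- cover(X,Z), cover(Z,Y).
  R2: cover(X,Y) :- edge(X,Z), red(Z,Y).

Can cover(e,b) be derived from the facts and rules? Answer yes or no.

yes

round 1: derive cover(a,b) via R0 from edge(a,b)
round 1: derive cover(b,b) via R0 from edge(b,b)
round 1: derive cover(d,g) via R0 from edge(d,g)
round 1: derive cover(e,f) via R0 from edge(e,f)
round 1: derive cover(e,g) via R0 from edge(e,g)
round 1: derive cover(f,f) via R0 from edge(f,f)
round 1: derive cover(g,b) via R0 from edge(g,b)
round 1: derive cover(g,e) via R0 from edge(g,e)
round 1: derive cover(j,a) via R0 from edge(j,a)
round 1: derive cover(j,b) via R0 from edge(j,b)
round 1: derive cover(j,f) via R0 from edge(j,f)
round 1: derive cover(a,e) via R2 from edge(a,b), red(b,e)
round 1: derive cover(a,f) via R2 from edge(a,b), red(b,f)
round 1: derive cover(b,e) via R2 from edge(b,b), red(b,e)
round 1: derive cover(b,f) via R2 from edge(b,b), red(b,f)
round 1: derive cover(d,e) via R2 from edge(d,g), red(g,e)
round 1: derive cover(e,d) via R2 from edge(e,f), red(f,d)
round 1: derive cover(e,e) via R2 from edge(e,g), red(g,e)
round 1: derive cover(f,d) via R2 from edge(f,f), red(f,d)
round 1: derive cover(g,a) via R2 from edge(g,e), red(e,a)
round 1: derive cover(g,f) via R2 from edge(g,b), red(b,f)
round 1: derive cover(j,d) via R2 from edge(j,f), red(f,d)
round 1: derive cover(j,e) via R2 from edge(j,a), red(a,e)
round 2: derive cover(a,d) via R1 from cover(a,e), cover(e,d)
round 2: derive cover(a,g) via R1 from cover(a,e), cover(e,g)
round 2: derive cover(b,d) via R1 from cover(b,e), cover(e,d)
round 2: derive cover(b,g) via R1 from cover(b,e), cover(e,g)
round 2: derive cover(d,a) via R1 from cover(d,g), cover(g,a)
round 2: derive cover(d,b) via R1 from cover(d,g), cover(g,b)
round 2: derive cover(d,d) via R1 from cover(d,e), cover(e,d)
round 2: derive cover(d,f) via R1 from cover(d,e), cover(e,f)
round 2: derive cover(e,a) via R1 from cover(e,g), cover(g,a)
round 2: derive cover(e,b) via R1 from cover(e,g), cover(g,b)
round 2: derive cover(f,e) via R1 from cover(f,d), cover(d,e)
round 2: derive cover(f,g) via R1 from cover(f,d), cover(d,g)
round 2: derive cover(g,d) via R1 from cover(g,e), cover(e,d)
round 2: derive cover(g,g) via R1 from cover(g,e), cover(e,g)
round 2: derive cover(j,g) via R1 from cover(j,d), cover(d,g)
round 3: derive cover(a,a) via R1 from cover(a,d), cover(d,a)
round 3: derive cover(b,a) via R1 from cover(b,d), cover(d,a)
round 3: derive cover(f,a) via R1 from cover(f,d), cover(d,a)
round 3: derive cover(f,b) via R1 from cover(f,d), cover(d,b)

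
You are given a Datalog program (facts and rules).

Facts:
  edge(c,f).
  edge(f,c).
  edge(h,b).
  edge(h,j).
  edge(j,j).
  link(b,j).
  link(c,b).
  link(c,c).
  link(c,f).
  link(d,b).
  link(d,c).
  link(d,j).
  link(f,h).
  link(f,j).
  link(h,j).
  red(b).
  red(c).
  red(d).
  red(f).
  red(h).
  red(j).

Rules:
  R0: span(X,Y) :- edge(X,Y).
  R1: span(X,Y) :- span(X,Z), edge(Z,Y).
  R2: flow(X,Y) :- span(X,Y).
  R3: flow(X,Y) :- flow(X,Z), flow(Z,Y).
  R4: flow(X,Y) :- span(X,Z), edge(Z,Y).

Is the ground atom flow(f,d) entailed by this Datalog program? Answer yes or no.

round 1: derive span(c,f) via R0 from edge(c,f)
round 1: derive span(f,c) via R0 from edge(f,c)
round 1: derive span(h,b) via R0 from edge(h,b)
round 1: derive span(h,j) via R0 from edge(h,j)
round 1: derive span(j,j) via R0 from edge(j,j)
round 2: derive span(c,c) via R1 from span(c,f), edge(f,c)
round 2: derive span(f,f) via R1 from span(f,c), edge(c,f)
round 2: derive flow(c,f) via R2 from span(c,f)
round 2: derive flow(f,c) via R2 from span(f,c)
round 2: derive flow(h,b) via R2 from span(h,b)
round 2: derive flow(h,j) via R2 from span(h,j)
round 2: derive flow(j,j) via R2 from span(j,j)
round 2: derive flow(c,c) via R4 from span(c,f), edge(f,c)
round 2: derive flow(f,f) via R4 from span(f,c), edge(c,f)

no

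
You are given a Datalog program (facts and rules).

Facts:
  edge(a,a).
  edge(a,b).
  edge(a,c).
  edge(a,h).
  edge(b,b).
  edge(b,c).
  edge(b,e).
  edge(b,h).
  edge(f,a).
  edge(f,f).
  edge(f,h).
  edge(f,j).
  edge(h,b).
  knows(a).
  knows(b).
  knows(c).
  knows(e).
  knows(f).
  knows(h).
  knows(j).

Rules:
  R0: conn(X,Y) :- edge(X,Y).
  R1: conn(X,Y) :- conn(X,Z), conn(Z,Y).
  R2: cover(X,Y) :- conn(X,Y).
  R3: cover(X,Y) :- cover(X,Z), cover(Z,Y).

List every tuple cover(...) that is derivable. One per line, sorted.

round 1: derive conn(a,a) via R0 from edge(a,a)
round 1: derive conn(a,b) via R0 from edge(a,b)
round 1: derive conn(a,c) via R0 from edge(a,c)
round 1: derive conn(a,h) via R0 from edge(a,h)
round 1: derive conn(b,b) via R0 from edge(b,b)
round 1: derive conn(b,c) via R0 from edge(b,c)
round 1: derive conn(b,e) via R0 from edge(b,e)
round 1: derive conn(b,h) via R0 from edge(b,h)
round 1: derive conn(f,a) via R0 from edge(f,a)
round 1: derive conn(f,f) via R0 from edge(f,f)
round 1: derive conn(f,h) via R0 from edge(f,h)
round 1: derive conn(f,j) via R0 from edge(f,j)
round 1: derive conn(h,b) via R0 from edge(h,b)
round 2: derive conn(a,e) via R1 from conn(a,b), conn(b,e)
round 2: derive conn(f,b) via R1 from conn(f,a), conn(a,b)
round 2: derive conn(f,c) via R1 from conn(f,a), conn(a,c)
round 2: derive conn(h,c) via R1 from conn(h,b), conn(b,c)
round 2: derive conn(h,e) via R1 from conn(h,b), conn(b,e)
round 2: derive conn(h,h) via R1 from conn(h,b), conn(b,h)
round 2: derive cover(a,a) via R2 from conn(a,a)
round 2: derive cover(a,b) via R2 from conn(a,b)
round 2: derive cover(a,c) via R2 from conn(a,c)
round 2: derive cover(a,h) via R2 from conn(a,h)
round 2: derive cover(b,b) via R2 from conn(b,b)
round 2: derive cover(b,c) via R2 from conn(b,c)
round 2: derive cover(b,e) via R2 from conn(b,e)
round 2: derive cover(b,h) via R2 from conn(b,h)
round 2: derive cover(f,a) via R2 from conn(f,a)
round 2: derive cover(f,f) via R2 from conn(f,f)
round 2: derive cover(f,h) via R2 from conn(f,h)
round 2: derive cover(f,j) via R2 from conn(f,j)
round 2: derive cover(h,b) via R2 from conn(h,b)
round 3: derive conn(f,e) via R1 from conn(f,a), conn(a,e)
round 3: derive cover(a,e) via R2 from conn(a,e)
round 3: derive cover(f,b) via R2 from conn(f,b)
round 3: derive cover(f,c) via R2 from conn(f,c)
round 3: derive cover(h,c) via R2 from conn(h,c)
round 3: derive cover(h,e) via R2 from conn(h,e)
round 3: derive cover(h,h) via R2 from conn(h,h)
round 4: derive cover(f,e) via R2 from conn(f,e)

cover(a,a)
cover(a,b)
cover(a,c)
cover(a,e)
cover(a,h)
cover(b,b)
cover(b,c)
cover(b,e)
cover(b,h)
cover(f,a)
cover(f,b)
cover(f,c)
cover(f,e)
cover(f,f)
cover(f,h)
cover(f,j)
cover(h,b)
cover(h,c)
cover(h,e)
cover(h,h)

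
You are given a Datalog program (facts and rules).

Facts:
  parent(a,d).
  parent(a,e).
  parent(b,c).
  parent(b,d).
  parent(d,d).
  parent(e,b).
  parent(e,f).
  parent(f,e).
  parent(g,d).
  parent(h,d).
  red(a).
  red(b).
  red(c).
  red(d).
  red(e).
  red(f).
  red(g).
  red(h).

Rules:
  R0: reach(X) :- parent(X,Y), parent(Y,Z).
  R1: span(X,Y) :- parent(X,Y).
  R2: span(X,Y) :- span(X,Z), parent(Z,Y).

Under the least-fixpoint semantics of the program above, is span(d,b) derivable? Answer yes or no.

no

round 1: derive span(a,d) via R1 from parent(a,d)
round 1: derive span(a,e) via R1 from parent(a,e)
round 1: derive span(b,c) via R1 from parent(b,c)
round 1: derive span(b,d) via R1 from parent(b,d)
round 1: derive span(d,d) via R1 from parent(d,d)
round 1: derive span(e,b) via R1 from parent(e,b)
round 1: derive span(e,f) via R1 from parent(e,f)
round 1: derive span(f,e) via R1 from parent(f,e)
round 1: derive span(g,d) via R1 from parent(g,d)
round 1: derive span(h,d) via R1 from parent(h,d)
round 2: derive span(a,b) via R2 from span(a,e), parent(e,b)
round 2: derive span(a,f) via R2 from span(a,e), parent(e,f)
round 2: derive span(e,c) via R2 from span(e,b), parent(b,c)
round 2: derive span(e,d) via R2 from span(e,b), parent(b,d)
round 2: derive span(e,e) via R2 from span(e,f), parent(f,e)
round 2: derive span(f,b) via R2 from span(f,e), parent(e,b)
round 2: derive span(f,f) via R2 from span(f,e), parent(e,f)
round 3: derive span(a,c) via R2 from span(a,b), parent(b,c)
round 3: derive span(f,c) via R2 from span(f,b), parent(b,c)
round 3: derive span(f,d) via R2 from span(f,b), parent(b,d)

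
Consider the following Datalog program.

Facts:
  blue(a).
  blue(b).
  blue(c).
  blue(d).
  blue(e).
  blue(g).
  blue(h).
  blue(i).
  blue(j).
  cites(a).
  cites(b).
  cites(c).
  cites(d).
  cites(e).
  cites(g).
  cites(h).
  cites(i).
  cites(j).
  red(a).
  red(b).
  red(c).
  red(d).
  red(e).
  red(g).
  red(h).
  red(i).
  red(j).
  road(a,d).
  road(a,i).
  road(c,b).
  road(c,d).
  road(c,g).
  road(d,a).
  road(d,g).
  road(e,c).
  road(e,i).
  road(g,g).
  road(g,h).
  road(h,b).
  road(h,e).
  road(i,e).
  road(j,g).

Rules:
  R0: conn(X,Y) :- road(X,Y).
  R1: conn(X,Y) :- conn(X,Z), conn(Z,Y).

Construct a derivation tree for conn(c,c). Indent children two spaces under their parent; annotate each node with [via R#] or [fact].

round 1: derive conn(a,d) via R0 from road(a,d)
round 1: derive conn(a,i) via R0 from road(a,i)
round 1: derive conn(c,b) via R0 from road(c,b)
round 1: derive conn(c,d) via R0 from road(c,d)
round 1: derive conn(c,g) via R0 from road(c,g)
round 1: derive conn(d,a) via R0 from road(d,a)
round 1: derive conn(d,g) via R0 from road(d,g)
round 1: derive conn(e,c) via R0 from road(e,c)
round 1: derive conn(e,i) via R0 from road(e,i)
round 1: derive conn(g,g) via R0 from road(g,g)
round 1: derive conn(g,h) via R0 from road(g,h)
round 1: derive conn(h,b) via R0 from road(h,b)
round 1: derive conn(h,e) via R0 from road(h,e)
round 1: derive conn(i,e) via R0 from road(i,e)
round 1: derive conn(j,g) via R0 from road(j,g)
round 2: derive conn(a,a) via R1 from conn(a,d), conn(d,a)
round 2: derive conn(a,e) via R1 from conn(a,i), conn(i,e)
round 2: derive conn(a,g) via R1 from conn(a,d), conn(d,g)
round 2: derive conn(c,a) via R1 from conn(c,d), conn(d,a)
round 2: derive conn(c,h) via R1 from conn(c,g), conn(g,h)
round 2: derive conn(d,d) via R1 from conn(d,a), conn(a,d)
round 2: derive conn(d,h) via R1 from conn(d,g), conn(g,h)
round 2: derive conn(d,i) via R1 from conn(d,a), conn(a,i)
round 2: derive conn(e,b) via R1 from conn(e,c), conn(c,b)
round 2: derive conn(e,d) via R1 from conn(e,c), conn(c,d)
round 2: derive conn(e,e) via R1 from conn(e,i), conn(i,e)
round 2: derive conn(e,g) via R1 from conn(e,c), conn(c,g)
round 2: derive conn(g,b) via R1 from conn(g,h), conn(h,b)
round 2: derive conn(g,e) via R1 from conn(g,h), conn(h,e)
round 2: derive conn(h,c) via R1 from conn(h,e), conn(e,c)
round 2: derive conn(h,i) via R1 from conn(h,e), conn(e,i)
round 2: derive conn(i,c) via R1 from conn(i,e), conn(e,c)
round 2: derive conn(i,i) via R1 from conn(i,e), conn(e,i)
round 2: derive conn(j,h) via R1 from conn(j,g), conn(g,h)
round 3: derive conn(a,b) via R1 from conn(a,e), conn(e,b)
round 3: derive conn(a,c) via R1 from conn(a,e), conn(e,c)
round 3: derive conn(a,h) via R1 from conn(a,d), conn(d,h)
round 3: derive conn(c,c) via R1 from conn(c,h), conn(h,c)
round 3: derive conn(c,e) via R1 from conn(c,a), conn(a,e)
round 3: derive conn(c,i) via R1 from conn(c,a), conn(a,i)
round 3: derive conn(d,b) via R1 from conn(d,g), conn(g,b)
round 3: derive conn(d,c) via R1 from conn(d,h), conn(h,c)
round 3: derive conn(d,e) via R1 from conn(d,a), conn(a,e)
round 3: derive conn(e,a) via R1 from conn(e,c), conn(c,a)
round 3: derive conn(e,h) via R1 from conn(e,c), conn(c,h)
round 3: derive conn(g,c) via R1 from conn(g,e), conn(e,c)
round 3: derive conn(g,d) via R1 from conn(g,e), conn(e,d)
round 3: derive conn(g,i) via R1 from conn(g,e), conn(e,i)
round 3: derive conn(h,a) via R1 from conn(h,c), conn(c,a)
round 3: derive conn(h,d) via R1 from conn(h,c), conn(c,d)
round 3: derive conn(h,g) via R1 from conn(h,c), conn(c,g)
round 3: derive conn(h,h) via R1 from conn(h,c), conn(c,h)
round 3: derive conn(i,a) via R1 from conn(i,c), conn(c,a)
round 3: derive conn(i,b) via R1 from conn(i,c), conn(c,b)
round 3: derive conn(i,d) via R1 from conn(i,c), conn(c,d)
round 3: derive conn(i,g) via R1 from conn(i,c), conn(c,g)
round 3: derive conn(i,h) via R1 from conn(i,c), conn(c,h)
round 3: derive conn(j,b) via R1 from conn(j,g), conn(g,b)
round 3: derive conn(j,c) via R1 from conn(j,h), conn(h,c)
round 3: derive conn(j,e) via R1 from conn(j,g), conn(g,e)
round 3: derive conn(j,i) via R1 from conn(j,h), conn(h,i)
round 4: derive conn(g,a) via R1 from conn(g,c), conn(c,a)
round 4: derive conn(j,a) via R1 from conn(j,c), conn(c,a)
round 4: derive conn(j,d) via R1 from conn(j,c), conn(c,d)

conn(c,c)  [via R1]
  conn(c,h)  [via R1]
    conn(c,g)  [via R0]
      road(c,g)  [fact]
    conn(g,h)  [via R0]
      road(g,h)  [fact]
  conn(h,c)  [via R1]
    conn(h,e)  [via R0]
      road(h,e)  [fact]
    conn(e,c)  [via R0]
      road(e,c)  [fact]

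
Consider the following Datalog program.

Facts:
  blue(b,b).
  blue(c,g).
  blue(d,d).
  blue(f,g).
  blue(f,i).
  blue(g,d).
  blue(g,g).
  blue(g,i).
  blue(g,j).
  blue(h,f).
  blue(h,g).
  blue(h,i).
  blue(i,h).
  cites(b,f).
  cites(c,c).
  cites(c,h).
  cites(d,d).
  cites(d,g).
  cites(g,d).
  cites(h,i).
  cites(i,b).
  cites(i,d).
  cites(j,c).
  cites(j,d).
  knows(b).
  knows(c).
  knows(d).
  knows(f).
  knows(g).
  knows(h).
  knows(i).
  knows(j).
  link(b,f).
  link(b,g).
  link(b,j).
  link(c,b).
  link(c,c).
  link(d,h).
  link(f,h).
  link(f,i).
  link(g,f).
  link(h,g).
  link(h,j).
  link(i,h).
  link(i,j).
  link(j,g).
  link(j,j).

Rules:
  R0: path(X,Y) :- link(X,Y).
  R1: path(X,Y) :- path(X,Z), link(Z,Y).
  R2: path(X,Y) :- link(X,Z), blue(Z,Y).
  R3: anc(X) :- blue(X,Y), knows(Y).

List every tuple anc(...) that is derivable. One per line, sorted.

anc(b)
anc(c)
anc(d)
anc(f)
anc(g)
anc(h)
anc(i)

round 1: derive anc(b) via R3 from blue(b,b), knows(b)
round 1: derive anc(c) via R3 from blue(c,g), knows(g)
round 1: derive anc(d) via R3 from blue(d,d), knows(d)
round 1: derive anc(f) via R3 from blue(f,g), knows(g)
round 1: derive anc(g) via R3 from blue(g,d), knows(d)
round 1: derive anc(h) via R3 from blue(h,f), knows(f)
round 1: derive anc(i) via R3 from blue(i,h), knows(h)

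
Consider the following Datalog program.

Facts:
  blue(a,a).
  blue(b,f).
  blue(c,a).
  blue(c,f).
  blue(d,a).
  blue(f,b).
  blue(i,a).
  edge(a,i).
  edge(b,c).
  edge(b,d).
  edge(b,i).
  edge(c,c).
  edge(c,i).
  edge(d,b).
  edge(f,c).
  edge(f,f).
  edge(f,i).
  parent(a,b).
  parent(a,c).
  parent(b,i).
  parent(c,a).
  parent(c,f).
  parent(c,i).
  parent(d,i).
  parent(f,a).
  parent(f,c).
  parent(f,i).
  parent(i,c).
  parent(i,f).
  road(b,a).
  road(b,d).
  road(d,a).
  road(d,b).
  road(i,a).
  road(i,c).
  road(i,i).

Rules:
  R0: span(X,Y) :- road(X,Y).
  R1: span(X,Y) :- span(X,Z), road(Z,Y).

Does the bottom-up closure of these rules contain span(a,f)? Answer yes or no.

no

round 1: derive span(b,a) via R0 from road(b,a)
round 1: derive span(b,d) via R0 from road(b,d)
round 1: derive span(d,a) via R0 from road(d,a)
round 1: derive span(d,b) via R0 from road(d,b)
round 1: derive span(i,a) via R0 from road(i,a)
round 1: derive span(i,c) via R0 from road(i,c)
round 1: derive span(i,i) via R0 from road(i,i)
round 2: derive span(b,b) via R1 from span(b,d), road(d,b)
round 2: derive span(d,d) via R1 from span(d,b), road(b,d)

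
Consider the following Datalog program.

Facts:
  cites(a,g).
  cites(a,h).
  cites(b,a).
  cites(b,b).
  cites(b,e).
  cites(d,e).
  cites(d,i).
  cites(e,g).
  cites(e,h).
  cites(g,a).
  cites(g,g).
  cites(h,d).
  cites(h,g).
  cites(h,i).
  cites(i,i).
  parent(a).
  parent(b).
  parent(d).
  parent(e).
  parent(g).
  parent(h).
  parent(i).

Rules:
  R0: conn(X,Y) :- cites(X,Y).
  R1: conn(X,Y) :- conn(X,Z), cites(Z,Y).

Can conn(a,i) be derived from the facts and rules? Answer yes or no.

round 1: derive conn(a,g) via R0 from cites(a,g)
round 1: derive conn(a,h) via R0 from cites(a,h)
round 1: derive conn(b,a) via R0 from cites(b,a)
round 1: derive conn(b,b) via R0 from cites(b,b)
round 1: derive conn(b,e) via R0 from cites(b,e)
round 1: derive conn(d,e) via R0 from cites(d,e)
round 1: derive conn(d,i) via R0 from cites(d,i)
round 1: derive conn(e,g) via R0 from cites(e,g)
round 1: derive conn(e,h) via R0 from cites(e,h)
round 1: derive conn(g,a) via R0 from cites(g,a)
round 1: derive conn(g,g) via R0 from cites(g,g)
round 1: derive conn(h,d) via R0 from cites(h,d)
round 1: derive conn(h,g) via R0 from cites(h,g)
round 1: derive conn(h,i) via R0 from cites(h,i)
round 1: derive conn(i,i) via R0 from cites(i,i)
round 2: derive conn(a,a) via R1 from conn(a,g), cites(g,a)
round 2: derive conn(a,d) via R1 from conn(a,h), cites(h,d)
round 2: derive conn(a,i) via R1 from conn(a,h), cites(h,i)
round 2: derive conn(b,g) via R1 from conn(b,a), cites(a,g)
round 2: derive conn(b,h) via R1 from conn(b,a), cites(a,h)
round 2: derive conn(d,g) via R1 from conn(d,e), cites(e,g)
round 2: derive conn(d,h) via R1 from conn(d,e), cites(e,h)
round 2: derive conn(e,a) via R1 from conn(e,g), cites(g,a)
round 2: derive conn(e,d) via R1 from conn(e,h), cites(h,d)
round 2: derive conn(e,i) via R1 from conn(e,h), cites(h,i)
round 2: derive conn(g,h) via R1 from conn(g,a), cites(a,h)
round 2: derive conn(h,a) via R1 from conn(h,g), cites(g,a)
round 2: derive conn(h,e) via R1 from conn(h,d), cites(d,e)
round 3: derive conn(a,e) via R1 from conn(a,d), cites(d,e)
round 3: derive conn(b,d) via R1 from conn(b,h), cites(h,d)
round 3: derive conn(b,i) via R1 from conn(b,h), cites(h,i)
round 3: derive conn(d,a) via R1 from conn(d,g), cites(g,a)
round 3: derive conn(d,d) via R1 from conn(d,h), cites(h,d)
round 3: derive conn(e,e) via R1 from conn(e,d), cites(d,e)
round 3: derive conn(g,d) via R1 from conn(g,h), cites(h,d)
round 3: derive conn(g,i) via R1 from conn(g,h), cites(h,i)
round 3: derive conn(h,h) via R1 from conn(h,a), cites(a,h)
round 4: derive conn(g,e) via R1 from conn(g,d), cites(d,e)

yes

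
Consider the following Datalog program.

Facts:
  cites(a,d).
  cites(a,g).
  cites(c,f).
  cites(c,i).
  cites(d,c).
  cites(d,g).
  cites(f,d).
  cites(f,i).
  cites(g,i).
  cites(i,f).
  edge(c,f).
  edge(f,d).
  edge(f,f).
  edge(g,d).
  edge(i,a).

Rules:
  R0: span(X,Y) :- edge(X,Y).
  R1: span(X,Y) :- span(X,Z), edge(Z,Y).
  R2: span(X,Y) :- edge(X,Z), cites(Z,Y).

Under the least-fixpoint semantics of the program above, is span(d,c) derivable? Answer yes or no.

round 1: derive span(c,f) via R0 from edge(c,f)
round 1: derive span(f,d) via R0 from edge(f,d)
round 1: derive span(f,f) via R0 from edge(f,f)
round 1: derive span(g,d) via R0 from edge(g,d)
round 1: derive span(i,a) via R0 from edge(i,a)
round 1: derive span(c,d) via R2 from edge(c,f), cites(f,d)
round 1: derive span(c,i) via R2 from edge(c,f), cites(f,i)
round 1: derive span(f,c) via R2 from edge(f,d), cites(d,c)
round 1: derive span(f,g) via R2 from edge(f,d), cites(d,g)
round 1: derive span(f,i) via R2 from edge(f,f), cites(f,i)
round 1: derive span(g,c) via R2 from edge(g,d), cites(d,c)
round 1: derive span(g,g) via R2 from edge(g,d), cites(d,g)
round 1: derive span(i,d) via R2 from edge(i,a), cites(a,d)
round 1: derive span(i,g) via R2 from edge(i,a), cites(a,g)
round 2: derive span(c,a) via R1 from span(c,i), edge(i,a)
round 2: derive span(f,a) via R1 from span(f,i), edge(i,a)
round 2: derive span(g,f) via R1 from span(g,c), edge(c,f)

no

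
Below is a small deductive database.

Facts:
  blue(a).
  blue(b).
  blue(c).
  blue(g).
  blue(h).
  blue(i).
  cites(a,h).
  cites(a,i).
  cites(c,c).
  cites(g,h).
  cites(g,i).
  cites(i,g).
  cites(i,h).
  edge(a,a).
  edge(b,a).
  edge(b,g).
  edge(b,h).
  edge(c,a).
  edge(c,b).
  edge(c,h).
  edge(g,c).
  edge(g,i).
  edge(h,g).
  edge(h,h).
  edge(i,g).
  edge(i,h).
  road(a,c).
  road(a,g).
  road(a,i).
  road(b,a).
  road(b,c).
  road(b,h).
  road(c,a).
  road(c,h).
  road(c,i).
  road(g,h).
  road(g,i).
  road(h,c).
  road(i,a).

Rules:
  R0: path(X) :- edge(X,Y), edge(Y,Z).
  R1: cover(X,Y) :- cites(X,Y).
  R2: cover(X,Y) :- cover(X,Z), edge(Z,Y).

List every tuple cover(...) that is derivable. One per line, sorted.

round 1: derive cover(a,h) via R1 from cites(a,h)
round 1: derive cover(a,i) via R1 from cites(a,i)
round 1: derive cover(c,c) via R1 from cites(c,c)
round 1: derive cover(g,h) via R1 from cites(g,h)
round 1: derive cover(g,i) via R1 from cites(g,i)
round 1: derive cover(i,g) via R1 from cites(i,g)
round 1: derive cover(i,h) via R1 from cites(i,h)
round 2: derive cover(a,g) via R2 from cover(a,h), edge(h,g)
round 2: derive cover(c,a) via R2 from cover(c,c), edge(c,a)
round 2: derive cover(c,b) via R2 from cover(c,c), edge(c,b)
round 2: derive cover(c,h) via R2 from cover(c,c), edge(c,h)
round 2: derive cover(g,g) via R2 from cover(g,h), edge(h,g)
round 2: derive cover(i,c) via R2 from cover(i,g), edge(g,c)
round 2: derive cover(i,i) via R2 from cover(i,g), edge(g,i)
round 3: derive cover(a,c) via R2 from cover(a,g), edge(g,c)
round 3: derive cover(c,g) via R2 from cover(c,b), edge(b,g)
round 3: derive cover(g,c) via R2 from cover(g,g), edge(g,c)
round 3: derive cover(i,a) via R2 from cover(i,c), edge(c,a)
round 3: derive cover(i,b) via R2 from cover(i,c), edge(c,b)
round 4: derive cover(a,a) via R2 from cover(a,c), edge(c,a)
round 4: derive cover(a,b) via R2 from cover(a,c), edge(c,b)
round 4: derive cover(c,i) via R2 from cover(c,g), edge(g,i)
round 4: derive cover(g,a) via R2 from cover(g,c), edge(c,a)
round 4: derive cover(g,b) via R2 from cover(g,c), edge(c,b)

cover(a,a)
cover(a,b)
cover(a,c)
cover(a,g)
cover(a,h)
cover(a,i)
cover(c,a)
cover(c,b)
cover(c,c)
cover(c,g)
cover(c,h)
cover(c,i)
cover(g,a)
cover(g,b)
cover(g,c)
cover(g,g)
cover(g,h)
cover(g,i)
cover(i,a)
cover(i,b)
cover(i,c)
cover(i,g)
cover(i,h)
cover(i,i)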